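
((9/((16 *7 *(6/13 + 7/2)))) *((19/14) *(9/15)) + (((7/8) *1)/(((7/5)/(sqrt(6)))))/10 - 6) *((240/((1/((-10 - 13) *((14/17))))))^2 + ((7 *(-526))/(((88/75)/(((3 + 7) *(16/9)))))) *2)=-281880480509665/2292059 + 12251153075 *sqrt(6)/9537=-119834742.38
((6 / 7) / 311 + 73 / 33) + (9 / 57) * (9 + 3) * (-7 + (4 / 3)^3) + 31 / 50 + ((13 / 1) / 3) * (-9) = -1022302217 / 22749650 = -44.94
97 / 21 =4.62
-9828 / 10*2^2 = -19656 / 5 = -3931.20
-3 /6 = -1 /2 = -0.50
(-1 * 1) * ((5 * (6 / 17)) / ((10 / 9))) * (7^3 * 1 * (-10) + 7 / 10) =925911 / 170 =5446.54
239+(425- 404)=260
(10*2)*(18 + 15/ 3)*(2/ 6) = 460/ 3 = 153.33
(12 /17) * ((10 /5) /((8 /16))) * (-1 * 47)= -2256 /17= -132.71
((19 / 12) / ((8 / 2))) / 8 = 0.05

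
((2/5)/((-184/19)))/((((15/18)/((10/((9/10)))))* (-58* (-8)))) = -19/16008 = -0.00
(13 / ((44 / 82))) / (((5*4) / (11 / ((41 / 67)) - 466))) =-238797 / 440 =-542.72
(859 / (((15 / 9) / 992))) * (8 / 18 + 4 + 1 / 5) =178094752 / 75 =2374596.69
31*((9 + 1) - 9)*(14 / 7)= 62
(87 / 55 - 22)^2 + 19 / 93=117342472 / 281325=417.11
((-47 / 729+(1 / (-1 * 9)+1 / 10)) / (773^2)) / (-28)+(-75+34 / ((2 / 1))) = -7074121929289 / 121967619480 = -58.00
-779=-779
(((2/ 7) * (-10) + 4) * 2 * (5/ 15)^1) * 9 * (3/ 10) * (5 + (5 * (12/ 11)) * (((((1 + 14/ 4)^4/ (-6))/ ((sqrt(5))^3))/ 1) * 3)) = 72/ 7-177147 * sqrt(5)/ 1925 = -195.49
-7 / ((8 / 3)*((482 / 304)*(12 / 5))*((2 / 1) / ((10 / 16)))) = -3325 / 15424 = -0.22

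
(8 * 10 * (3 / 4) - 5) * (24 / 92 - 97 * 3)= -367785 / 23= -15990.65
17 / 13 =1.31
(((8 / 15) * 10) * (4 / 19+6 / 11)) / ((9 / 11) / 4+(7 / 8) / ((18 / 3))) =40448 / 3515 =11.51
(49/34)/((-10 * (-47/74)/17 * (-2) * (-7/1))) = 0.28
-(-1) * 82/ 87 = 82/ 87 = 0.94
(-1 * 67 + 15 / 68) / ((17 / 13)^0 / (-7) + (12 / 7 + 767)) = -0.09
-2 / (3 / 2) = -4 / 3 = -1.33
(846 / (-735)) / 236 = -141 / 28910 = -0.00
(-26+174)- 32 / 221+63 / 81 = 295631 / 1989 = 148.63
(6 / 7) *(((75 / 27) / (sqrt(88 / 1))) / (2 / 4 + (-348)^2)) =0.00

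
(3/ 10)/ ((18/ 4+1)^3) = 12/ 6655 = 0.00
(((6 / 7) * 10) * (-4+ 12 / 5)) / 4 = -24 / 7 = -3.43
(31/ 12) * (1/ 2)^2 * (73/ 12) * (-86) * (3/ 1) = -97309/ 96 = -1013.64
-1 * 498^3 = -123505992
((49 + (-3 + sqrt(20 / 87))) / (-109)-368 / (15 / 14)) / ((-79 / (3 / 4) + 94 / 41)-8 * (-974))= -11526289 / 257714695-41 * sqrt(435) / 1494745231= -0.04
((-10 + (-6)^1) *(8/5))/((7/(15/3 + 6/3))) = -128/5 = -25.60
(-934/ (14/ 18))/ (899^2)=-8406/ 5657407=-0.00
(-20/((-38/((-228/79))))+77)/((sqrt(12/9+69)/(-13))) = -77519 * sqrt(633)/16669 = -117.00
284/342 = 142/171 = 0.83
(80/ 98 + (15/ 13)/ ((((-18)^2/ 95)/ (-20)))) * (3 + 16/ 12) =-25.78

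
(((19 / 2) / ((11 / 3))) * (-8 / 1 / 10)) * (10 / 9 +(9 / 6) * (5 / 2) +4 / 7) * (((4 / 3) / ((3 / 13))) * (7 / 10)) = -338143 / 7425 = -45.54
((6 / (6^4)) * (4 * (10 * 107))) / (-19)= -535 / 513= -1.04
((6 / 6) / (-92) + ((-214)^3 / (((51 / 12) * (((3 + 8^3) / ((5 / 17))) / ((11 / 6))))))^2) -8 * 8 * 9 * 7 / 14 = 4276558046062544711 / 733669511292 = 5828997.91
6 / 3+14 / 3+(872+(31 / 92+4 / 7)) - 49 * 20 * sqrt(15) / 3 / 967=1699339 / 1932 - 980 * sqrt(15) / 2901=878.27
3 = 3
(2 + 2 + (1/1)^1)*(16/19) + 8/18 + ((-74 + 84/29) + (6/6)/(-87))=-329575/4959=-66.46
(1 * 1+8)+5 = 14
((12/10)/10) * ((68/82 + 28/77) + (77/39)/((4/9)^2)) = 3148599/2345200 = 1.34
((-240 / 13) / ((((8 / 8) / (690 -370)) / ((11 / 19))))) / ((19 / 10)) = -8448000 / 4693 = -1800.13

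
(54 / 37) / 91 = 54 / 3367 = 0.02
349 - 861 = -512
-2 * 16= -32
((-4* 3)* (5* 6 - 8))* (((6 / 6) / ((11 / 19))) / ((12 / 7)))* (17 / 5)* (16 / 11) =-72352 / 55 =-1315.49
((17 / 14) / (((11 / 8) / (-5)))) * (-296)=1307.01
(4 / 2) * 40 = 80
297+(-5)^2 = 322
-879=-879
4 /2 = 2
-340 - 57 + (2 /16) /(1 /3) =-3173 /8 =-396.62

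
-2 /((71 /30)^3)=-54000 /357911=-0.15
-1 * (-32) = 32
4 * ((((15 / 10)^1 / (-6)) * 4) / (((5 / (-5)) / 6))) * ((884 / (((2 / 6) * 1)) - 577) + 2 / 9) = 149416 / 3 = 49805.33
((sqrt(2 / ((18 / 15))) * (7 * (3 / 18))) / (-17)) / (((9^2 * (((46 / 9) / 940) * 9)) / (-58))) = 95410 * sqrt(15) / 285039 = 1.30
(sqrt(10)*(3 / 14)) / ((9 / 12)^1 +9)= 2*sqrt(10) / 91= 0.07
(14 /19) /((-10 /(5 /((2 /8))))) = -28 /19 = -1.47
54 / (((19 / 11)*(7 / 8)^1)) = 4752 / 133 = 35.73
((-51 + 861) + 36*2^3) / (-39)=-366 / 13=-28.15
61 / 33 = 1.85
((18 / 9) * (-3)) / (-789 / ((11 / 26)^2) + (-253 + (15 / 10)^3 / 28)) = 162624 / 126327581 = 0.00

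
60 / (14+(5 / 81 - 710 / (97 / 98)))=-471420 / 5525497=-0.09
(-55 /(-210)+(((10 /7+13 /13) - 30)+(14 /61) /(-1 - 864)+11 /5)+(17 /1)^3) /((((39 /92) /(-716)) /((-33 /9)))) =3924462779385368 /129643605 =30271163.62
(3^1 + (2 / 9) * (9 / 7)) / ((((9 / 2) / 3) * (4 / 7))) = 23 / 6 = 3.83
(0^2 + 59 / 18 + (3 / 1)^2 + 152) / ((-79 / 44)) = -65054 / 711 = -91.50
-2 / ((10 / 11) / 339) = -3729 / 5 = -745.80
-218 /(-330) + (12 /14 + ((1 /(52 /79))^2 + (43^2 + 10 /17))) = 98403386099 /53093040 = 1853.41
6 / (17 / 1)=6 / 17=0.35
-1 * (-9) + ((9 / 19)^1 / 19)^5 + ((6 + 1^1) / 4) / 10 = 2250101318974927 / 245242650312040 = 9.18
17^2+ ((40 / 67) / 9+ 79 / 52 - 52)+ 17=8014141 / 31356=255.59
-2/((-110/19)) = 19/55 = 0.35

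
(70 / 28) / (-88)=-5 / 176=-0.03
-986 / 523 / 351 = -986 / 183573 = -0.01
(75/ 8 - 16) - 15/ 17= -1021/ 136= -7.51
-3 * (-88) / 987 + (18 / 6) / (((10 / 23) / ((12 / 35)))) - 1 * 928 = -1087306 / 1175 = -925.37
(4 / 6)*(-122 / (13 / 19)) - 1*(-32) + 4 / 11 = -37112 / 429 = -86.51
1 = 1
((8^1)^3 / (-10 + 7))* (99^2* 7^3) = -573737472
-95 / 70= -19 / 14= -1.36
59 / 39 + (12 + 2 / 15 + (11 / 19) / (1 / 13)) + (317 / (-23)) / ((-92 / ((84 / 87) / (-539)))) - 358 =-491382040869 / 1458852395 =-336.83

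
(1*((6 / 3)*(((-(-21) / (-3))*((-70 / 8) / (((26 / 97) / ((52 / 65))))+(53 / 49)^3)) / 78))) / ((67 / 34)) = 430739591 / 190305661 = 2.26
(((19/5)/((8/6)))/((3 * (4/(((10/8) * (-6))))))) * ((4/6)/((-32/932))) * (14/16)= 30989/1024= 30.26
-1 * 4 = -4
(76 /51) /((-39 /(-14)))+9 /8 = 26413 /15912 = 1.66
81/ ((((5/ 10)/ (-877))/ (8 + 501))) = -72315666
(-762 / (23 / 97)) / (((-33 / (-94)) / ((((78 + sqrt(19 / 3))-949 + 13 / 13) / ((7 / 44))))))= 8059582560 / 161-9263888 *sqrt(57) / 483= 49914713.99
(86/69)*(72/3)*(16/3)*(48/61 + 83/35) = 74226944/147315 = 503.87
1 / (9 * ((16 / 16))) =0.11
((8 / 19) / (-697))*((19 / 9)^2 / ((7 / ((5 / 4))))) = -0.00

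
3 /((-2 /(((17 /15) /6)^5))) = -1419857 /3936600000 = -0.00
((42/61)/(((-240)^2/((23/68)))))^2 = 0.00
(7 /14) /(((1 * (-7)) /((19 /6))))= -19 /84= -0.23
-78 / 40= -39 / 20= -1.95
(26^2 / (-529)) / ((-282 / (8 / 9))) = 2704 / 671301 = 0.00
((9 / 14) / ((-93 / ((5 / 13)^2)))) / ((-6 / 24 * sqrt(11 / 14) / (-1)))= -150 * sqrt(154) / 403403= -0.00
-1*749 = -749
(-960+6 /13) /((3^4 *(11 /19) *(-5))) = 266 /65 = 4.09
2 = 2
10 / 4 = 2.50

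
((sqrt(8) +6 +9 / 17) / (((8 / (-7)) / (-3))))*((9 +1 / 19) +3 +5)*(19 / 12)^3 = 22743*sqrt(2) / 64 +2524473 / 2176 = 1662.70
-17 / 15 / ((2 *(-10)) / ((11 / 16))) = 187 / 4800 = 0.04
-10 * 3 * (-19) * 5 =2850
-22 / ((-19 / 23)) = 506 / 19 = 26.63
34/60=17/30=0.57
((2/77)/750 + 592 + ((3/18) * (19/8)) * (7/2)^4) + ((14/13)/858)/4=813760257139/1249248000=651.40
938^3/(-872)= -103161709/109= -946437.70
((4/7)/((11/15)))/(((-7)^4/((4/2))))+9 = 1664013/184877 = 9.00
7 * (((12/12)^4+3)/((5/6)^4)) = 36288/625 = 58.06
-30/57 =-10/19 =-0.53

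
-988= -988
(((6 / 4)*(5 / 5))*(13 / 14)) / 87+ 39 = 39.02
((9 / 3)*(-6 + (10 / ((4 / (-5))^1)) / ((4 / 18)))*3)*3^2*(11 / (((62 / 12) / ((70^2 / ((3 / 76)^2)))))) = -1046523693600 / 31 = -33758828825.81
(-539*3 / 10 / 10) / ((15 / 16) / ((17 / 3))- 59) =109956 / 400075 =0.27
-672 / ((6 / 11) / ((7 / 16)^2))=-3773 / 16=-235.81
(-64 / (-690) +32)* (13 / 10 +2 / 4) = 33216 / 575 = 57.77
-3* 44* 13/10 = -858/5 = -171.60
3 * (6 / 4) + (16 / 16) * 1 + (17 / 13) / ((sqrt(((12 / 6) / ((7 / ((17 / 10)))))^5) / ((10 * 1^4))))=11 / 2 + 12250 * sqrt(595) / 3757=85.03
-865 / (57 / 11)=-9515 / 57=-166.93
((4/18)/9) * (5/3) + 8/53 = 2474/12879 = 0.19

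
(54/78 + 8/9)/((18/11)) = 2035/2106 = 0.97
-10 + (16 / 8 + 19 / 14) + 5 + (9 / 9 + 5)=4.36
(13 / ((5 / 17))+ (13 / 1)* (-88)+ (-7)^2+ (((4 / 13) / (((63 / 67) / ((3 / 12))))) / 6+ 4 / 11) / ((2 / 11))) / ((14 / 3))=-51534347 / 229320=-224.73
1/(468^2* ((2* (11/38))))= 19/2409264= 0.00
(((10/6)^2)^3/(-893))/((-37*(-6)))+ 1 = 144505709/144521334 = 1.00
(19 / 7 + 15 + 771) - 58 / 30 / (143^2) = 1693483732 / 2147145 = 788.71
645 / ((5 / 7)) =903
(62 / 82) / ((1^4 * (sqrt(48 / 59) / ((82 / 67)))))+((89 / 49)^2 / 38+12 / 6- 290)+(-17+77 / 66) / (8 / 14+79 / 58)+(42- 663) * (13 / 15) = -833.28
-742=-742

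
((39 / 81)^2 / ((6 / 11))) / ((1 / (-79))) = -146861 / 4374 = -33.58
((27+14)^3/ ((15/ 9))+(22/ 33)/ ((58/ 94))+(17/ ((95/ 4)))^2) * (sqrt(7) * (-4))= -129881113372 * sqrt(7)/ 785175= -437651.64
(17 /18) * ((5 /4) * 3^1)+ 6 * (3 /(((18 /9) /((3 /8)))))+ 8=179 /12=14.92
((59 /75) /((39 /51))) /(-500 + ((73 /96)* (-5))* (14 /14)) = -1888 /924625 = -0.00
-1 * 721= -721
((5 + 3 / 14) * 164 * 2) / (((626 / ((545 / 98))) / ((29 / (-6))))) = -47304365 / 644154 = -73.44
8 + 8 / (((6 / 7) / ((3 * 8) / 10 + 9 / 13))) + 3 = 2591 / 65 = 39.86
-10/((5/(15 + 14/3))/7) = -826/3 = -275.33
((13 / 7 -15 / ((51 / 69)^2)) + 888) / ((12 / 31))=13520929 / 6069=2227.87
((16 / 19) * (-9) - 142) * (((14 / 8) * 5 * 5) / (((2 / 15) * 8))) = -3730125 / 608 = -6135.07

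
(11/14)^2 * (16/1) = 484/49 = 9.88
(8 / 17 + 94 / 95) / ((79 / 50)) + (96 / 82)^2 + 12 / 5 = 1006874664 / 214470385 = 4.69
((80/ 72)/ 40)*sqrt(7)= sqrt(7)/ 36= 0.07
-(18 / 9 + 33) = -35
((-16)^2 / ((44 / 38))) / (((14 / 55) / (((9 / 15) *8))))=29184 / 7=4169.14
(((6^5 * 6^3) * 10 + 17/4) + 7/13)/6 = 291133523/104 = 2799360.80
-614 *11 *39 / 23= -263406 / 23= -11452.43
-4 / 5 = -0.80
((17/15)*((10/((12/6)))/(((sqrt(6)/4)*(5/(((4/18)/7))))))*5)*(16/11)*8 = 8704*sqrt(6)/6237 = 3.42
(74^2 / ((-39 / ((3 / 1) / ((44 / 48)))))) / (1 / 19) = -1248528 / 143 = -8730.97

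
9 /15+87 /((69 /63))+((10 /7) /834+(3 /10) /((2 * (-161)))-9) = 95382293 /1342740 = 71.04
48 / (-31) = -48 / 31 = -1.55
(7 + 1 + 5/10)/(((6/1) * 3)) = 17/36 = 0.47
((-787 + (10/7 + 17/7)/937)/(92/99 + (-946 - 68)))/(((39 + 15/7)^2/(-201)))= -13315136527/144346334208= -0.09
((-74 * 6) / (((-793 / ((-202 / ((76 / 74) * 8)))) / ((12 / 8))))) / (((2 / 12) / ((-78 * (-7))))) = -78398523 / 1159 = -67643.25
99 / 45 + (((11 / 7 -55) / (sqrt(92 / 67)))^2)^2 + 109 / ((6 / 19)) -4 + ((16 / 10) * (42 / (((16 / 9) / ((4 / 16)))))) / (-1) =65876547614051 / 15241548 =4322169.09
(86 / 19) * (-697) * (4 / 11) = -239768 / 209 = -1147.22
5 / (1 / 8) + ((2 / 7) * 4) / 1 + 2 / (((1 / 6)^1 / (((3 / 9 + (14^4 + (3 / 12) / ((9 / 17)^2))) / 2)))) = 87145819 / 378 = 230544.49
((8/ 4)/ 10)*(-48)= -48/ 5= -9.60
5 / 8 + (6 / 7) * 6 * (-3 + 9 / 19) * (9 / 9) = -13159 / 1064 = -12.37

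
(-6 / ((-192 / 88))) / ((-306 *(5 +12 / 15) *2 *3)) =-55 / 212976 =-0.00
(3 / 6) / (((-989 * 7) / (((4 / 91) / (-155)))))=0.00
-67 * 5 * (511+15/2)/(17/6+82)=-1042185/509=-2047.51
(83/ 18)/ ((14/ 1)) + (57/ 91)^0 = 335/ 252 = 1.33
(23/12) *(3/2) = 23/8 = 2.88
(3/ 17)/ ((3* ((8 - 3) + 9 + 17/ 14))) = 14/ 3621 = 0.00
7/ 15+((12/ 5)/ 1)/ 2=5/ 3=1.67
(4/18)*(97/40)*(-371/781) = -35987/140580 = -0.26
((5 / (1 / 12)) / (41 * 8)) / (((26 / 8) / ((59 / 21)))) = 590 / 3731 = 0.16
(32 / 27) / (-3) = -32 / 81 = -0.40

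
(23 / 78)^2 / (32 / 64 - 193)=-529 / 1171170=-0.00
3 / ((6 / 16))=8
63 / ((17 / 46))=2898 / 17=170.47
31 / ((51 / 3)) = 31 / 17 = 1.82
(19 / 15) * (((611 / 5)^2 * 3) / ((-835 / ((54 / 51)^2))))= -76.19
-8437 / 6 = -1406.17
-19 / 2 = -9.50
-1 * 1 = -1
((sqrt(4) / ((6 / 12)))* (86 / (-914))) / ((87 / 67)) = -11524 / 39759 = -0.29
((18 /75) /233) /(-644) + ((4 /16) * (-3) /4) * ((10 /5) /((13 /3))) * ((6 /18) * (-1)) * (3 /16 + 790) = 35570761929 /1560540800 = 22.79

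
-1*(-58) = 58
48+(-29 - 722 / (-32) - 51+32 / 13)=-1451 / 208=-6.98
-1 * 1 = -1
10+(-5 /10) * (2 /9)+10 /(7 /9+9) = 4321 /396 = 10.91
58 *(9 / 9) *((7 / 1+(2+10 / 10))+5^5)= 181830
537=537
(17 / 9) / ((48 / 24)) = 17 / 18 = 0.94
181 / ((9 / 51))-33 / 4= 12209 / 12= 1017.42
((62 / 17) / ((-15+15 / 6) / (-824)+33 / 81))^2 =7610712597504 / 102176761801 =74.49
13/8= 1.62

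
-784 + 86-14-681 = -1393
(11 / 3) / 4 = 11 / 12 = 0.92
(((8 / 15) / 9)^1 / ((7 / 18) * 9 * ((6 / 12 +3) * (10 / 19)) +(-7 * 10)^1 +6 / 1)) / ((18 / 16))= -2432 / 2657205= -0.00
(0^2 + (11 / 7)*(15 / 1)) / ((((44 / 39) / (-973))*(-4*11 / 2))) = 81315 / 88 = 924.03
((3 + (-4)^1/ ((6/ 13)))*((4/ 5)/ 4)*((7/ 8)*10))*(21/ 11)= -833/ 44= -18.93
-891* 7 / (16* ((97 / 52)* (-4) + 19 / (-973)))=78891813 / 1514048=52.11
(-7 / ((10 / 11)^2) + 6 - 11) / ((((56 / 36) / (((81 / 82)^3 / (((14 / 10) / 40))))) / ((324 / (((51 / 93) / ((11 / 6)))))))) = -258301.39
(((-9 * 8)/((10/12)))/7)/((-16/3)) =81/35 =2.31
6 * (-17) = -102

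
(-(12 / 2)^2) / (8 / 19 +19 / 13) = -2964 / 155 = -19.12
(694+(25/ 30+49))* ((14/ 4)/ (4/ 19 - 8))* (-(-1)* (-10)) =2967895/ 888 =3342.22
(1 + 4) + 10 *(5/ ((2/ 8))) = 205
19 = 19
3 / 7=0.43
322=322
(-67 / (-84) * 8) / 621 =134 / 13041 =0.01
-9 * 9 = -81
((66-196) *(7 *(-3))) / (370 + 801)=2730 / 1171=2.33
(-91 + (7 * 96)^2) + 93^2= 460142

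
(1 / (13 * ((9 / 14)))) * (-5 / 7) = -10 / 117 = -0.09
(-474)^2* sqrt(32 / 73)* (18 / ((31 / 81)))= 1310310432* sqrt(146) / 2263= 6996262.13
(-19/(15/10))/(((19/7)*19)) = -14/57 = -0.25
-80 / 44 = -20 / 11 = -1.82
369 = 369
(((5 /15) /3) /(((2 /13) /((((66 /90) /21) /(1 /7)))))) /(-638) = -0.00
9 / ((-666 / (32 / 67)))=-16 / 2479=-0.01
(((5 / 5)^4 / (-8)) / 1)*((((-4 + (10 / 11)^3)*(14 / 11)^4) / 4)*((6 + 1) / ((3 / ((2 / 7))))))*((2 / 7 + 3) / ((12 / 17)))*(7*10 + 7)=1014833071 / 15944049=63.65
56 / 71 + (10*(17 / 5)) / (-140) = 2713 / 4970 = 0.55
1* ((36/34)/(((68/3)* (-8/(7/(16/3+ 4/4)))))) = -567/87856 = -0.01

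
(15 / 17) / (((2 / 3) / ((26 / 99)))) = 65 / 187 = 0.35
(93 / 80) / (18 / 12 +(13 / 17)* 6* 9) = 527 / 19400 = 0.03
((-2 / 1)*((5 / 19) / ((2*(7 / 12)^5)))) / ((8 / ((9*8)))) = -11197440 / 319333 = -35.07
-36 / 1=-36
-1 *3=-3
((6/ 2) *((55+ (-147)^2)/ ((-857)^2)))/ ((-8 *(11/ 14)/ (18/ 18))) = -113736/ 8078939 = -0.01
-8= -8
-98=-98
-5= -5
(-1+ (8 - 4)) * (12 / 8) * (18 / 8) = 81 / 8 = 10.12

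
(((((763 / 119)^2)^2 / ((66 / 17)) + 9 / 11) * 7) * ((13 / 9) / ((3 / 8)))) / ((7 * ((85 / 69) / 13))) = 2198852002724 / 124028685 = 17728.58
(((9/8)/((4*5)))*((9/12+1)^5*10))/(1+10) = 0.84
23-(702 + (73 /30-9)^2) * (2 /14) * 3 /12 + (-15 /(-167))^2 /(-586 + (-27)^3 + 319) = -3.61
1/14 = 0.07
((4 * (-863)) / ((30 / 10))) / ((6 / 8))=-13808 / 9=-1534.22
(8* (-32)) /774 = -0.33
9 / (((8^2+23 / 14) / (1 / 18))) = 7 / 919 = 0.01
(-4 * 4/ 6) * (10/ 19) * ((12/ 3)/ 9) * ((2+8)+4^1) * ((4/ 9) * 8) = -143360/ 4617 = -31.05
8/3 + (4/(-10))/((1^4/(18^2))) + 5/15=-633/5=-126.60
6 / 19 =0.32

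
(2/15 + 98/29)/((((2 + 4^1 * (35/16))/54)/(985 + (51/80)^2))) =373829211/21500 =17387.41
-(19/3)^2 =-40.11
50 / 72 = 25 / 36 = 0.69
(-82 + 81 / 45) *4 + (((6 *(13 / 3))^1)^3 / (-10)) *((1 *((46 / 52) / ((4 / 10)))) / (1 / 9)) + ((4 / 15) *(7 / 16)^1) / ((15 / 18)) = -1765183 / 50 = -35303.66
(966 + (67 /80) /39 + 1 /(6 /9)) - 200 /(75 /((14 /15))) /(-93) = 842231389 /870480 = 967.55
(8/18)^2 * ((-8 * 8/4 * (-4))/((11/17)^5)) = 111.45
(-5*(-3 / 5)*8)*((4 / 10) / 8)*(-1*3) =-18 / 5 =-3.60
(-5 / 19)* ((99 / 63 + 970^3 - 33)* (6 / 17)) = -191661323400 / 2261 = -84768387.17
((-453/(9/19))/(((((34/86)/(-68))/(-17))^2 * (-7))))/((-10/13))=-159440497736/105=-1518480930.82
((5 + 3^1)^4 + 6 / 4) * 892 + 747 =3655717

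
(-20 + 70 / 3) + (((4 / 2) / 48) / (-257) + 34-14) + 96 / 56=360483 / 14392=25.05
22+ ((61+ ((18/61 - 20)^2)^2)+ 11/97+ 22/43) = 8711619243333936/57751002811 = 150847.93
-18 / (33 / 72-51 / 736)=-46.27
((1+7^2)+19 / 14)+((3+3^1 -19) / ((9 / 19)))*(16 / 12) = 14.76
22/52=11/26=0.42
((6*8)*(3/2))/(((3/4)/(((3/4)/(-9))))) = -8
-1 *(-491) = 491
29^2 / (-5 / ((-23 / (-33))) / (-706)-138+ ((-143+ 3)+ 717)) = 13656158 / 7128647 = 1.92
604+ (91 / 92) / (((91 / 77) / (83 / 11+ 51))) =653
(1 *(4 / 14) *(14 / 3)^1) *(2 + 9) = 14.67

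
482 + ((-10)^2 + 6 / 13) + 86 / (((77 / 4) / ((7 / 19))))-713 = -128.89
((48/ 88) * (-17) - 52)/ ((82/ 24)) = -8088/ 451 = -17.93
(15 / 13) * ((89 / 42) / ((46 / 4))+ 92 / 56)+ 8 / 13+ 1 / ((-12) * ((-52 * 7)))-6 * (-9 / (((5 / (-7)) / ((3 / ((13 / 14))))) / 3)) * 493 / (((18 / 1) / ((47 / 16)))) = -29611586843 / 502320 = -58949.65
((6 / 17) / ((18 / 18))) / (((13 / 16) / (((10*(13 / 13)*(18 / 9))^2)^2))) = 15360000 / 221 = 69502.26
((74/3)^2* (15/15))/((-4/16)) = -21904/9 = -2433.78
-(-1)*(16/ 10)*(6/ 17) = 48/ 85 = 0.56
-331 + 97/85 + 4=-27698/85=-325.86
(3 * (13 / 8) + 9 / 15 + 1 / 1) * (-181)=-46879 / 40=-1171.98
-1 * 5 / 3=-5 / 3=-1.67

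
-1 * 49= -49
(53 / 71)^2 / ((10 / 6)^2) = 25281 / 126025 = 0.20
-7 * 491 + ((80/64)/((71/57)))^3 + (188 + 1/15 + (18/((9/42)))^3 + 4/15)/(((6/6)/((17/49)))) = 681059818151455/3367226688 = 202261.35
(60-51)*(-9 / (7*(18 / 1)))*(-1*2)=9 / 7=1.29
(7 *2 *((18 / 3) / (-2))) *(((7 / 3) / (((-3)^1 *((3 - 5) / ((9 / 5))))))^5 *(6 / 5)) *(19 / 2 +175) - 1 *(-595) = -241962329 / 250000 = -967.85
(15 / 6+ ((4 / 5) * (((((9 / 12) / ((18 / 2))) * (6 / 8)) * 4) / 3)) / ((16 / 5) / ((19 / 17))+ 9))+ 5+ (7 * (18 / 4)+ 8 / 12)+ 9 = 164561 / 3381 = 48.67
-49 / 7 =-7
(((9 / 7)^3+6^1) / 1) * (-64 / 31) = -178368 / 10633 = -16.77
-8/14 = -4/7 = -0.57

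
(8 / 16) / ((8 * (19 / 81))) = 81 / 304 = 0.27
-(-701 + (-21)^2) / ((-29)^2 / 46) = 11960 / 841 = 14.22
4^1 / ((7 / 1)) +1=11 / 7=1.57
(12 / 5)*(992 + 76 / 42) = 16696 / 7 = 2385.14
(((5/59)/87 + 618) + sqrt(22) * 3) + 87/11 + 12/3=3 * sqrt(22) + 35566612/56463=643.98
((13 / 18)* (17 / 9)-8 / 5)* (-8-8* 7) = 6112 / 405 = 15.09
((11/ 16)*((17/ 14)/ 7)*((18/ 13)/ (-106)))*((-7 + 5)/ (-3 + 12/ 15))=-765/ 540176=-0.00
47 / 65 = 0.72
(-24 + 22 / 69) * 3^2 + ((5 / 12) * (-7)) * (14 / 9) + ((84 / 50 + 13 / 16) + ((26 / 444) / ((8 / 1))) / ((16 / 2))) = -15820973773 / 73526400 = -215.17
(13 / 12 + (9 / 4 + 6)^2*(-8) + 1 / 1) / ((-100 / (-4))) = -6509 / 300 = -21.70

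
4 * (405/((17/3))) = 4860/17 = 285.88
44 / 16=11 / 4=2.75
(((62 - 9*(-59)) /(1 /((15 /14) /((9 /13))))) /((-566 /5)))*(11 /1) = -2119975 /23772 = -89.18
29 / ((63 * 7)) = 29 / 441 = 0.07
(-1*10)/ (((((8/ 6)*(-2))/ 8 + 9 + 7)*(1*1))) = -30/ 47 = -0.64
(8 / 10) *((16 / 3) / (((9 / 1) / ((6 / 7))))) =128 / 315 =0.41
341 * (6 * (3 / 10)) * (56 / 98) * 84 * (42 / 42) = 147312 / 5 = 29462.40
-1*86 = -86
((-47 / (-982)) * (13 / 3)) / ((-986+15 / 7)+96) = -4277 / 18309390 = -0.00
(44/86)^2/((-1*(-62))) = 242/57319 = 0.00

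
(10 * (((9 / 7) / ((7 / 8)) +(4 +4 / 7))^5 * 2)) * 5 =227226278297600 / 282475249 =804411.29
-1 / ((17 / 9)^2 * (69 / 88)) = -2376 / 6647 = -0.36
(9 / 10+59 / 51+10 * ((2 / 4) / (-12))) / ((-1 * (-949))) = 1673 / 967980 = 0.00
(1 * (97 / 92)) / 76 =97 / 6992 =0.01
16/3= 5.33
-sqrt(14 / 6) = -sqrt(21) / 3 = -1.53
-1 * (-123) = 123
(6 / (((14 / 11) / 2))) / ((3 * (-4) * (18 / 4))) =-11 / 63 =-0.17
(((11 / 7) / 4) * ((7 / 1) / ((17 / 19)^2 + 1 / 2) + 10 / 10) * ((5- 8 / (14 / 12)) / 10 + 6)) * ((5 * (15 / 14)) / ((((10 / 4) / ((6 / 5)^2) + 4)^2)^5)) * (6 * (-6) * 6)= -6780474846785792635117240320 / 15500259682507961542295650844791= -0.00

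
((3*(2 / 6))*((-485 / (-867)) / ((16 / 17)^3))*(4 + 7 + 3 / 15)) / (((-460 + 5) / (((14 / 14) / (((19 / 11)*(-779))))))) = 18139 / 1477731840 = 0.00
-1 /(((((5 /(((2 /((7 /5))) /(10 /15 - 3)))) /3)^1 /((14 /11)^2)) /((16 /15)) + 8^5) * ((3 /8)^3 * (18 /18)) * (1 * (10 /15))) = -32768 /37746921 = -0.00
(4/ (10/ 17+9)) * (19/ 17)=76/ 163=0.47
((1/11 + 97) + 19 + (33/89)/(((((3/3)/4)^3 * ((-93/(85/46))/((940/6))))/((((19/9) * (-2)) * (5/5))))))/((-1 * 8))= -8066017103/150773832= -53.50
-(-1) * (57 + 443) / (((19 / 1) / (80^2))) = 3200000 / 19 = 168421.05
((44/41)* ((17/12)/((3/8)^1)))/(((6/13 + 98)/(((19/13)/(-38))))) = -187/118080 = -0.00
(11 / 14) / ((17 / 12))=66 / 119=0.55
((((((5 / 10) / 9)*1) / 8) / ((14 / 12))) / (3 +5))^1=1 / 1344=0.00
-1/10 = -0.10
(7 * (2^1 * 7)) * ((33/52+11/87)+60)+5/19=255927383/42978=5954.85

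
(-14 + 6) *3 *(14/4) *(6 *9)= -4536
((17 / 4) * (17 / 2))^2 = 83521 / 64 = 1305.02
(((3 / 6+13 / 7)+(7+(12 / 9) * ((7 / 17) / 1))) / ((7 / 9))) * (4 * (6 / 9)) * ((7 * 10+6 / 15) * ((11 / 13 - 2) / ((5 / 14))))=-59752704 / 7735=-7724.98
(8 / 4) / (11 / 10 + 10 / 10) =20 / 21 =0.95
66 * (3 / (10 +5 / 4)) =88 / 5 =17.60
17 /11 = 1.55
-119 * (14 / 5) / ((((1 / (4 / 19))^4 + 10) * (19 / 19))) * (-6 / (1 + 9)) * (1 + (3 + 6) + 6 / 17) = 1892352 / 474575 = 3.99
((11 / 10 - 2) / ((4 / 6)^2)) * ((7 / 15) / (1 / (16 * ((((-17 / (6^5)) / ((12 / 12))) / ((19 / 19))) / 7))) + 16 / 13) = -116419 / 46800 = -2.49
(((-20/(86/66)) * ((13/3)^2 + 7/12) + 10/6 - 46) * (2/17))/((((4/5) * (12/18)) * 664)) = -0.11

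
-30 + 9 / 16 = -471 / 16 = -29.44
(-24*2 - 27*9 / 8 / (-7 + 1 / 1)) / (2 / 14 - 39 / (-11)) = -52899 / 4544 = -11.64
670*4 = 2680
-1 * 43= -43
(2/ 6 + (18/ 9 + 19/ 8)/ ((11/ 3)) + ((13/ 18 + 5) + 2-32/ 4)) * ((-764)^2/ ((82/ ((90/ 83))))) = 360797090/ 37433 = 9638.48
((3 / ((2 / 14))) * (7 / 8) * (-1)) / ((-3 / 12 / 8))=588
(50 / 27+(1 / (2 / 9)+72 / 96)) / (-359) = -767 / 38772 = -0.02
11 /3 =3.67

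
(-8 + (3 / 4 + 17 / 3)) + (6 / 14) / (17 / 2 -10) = -157 / 84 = -1.87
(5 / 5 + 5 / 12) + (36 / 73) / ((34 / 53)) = 32545 / 14892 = 2.19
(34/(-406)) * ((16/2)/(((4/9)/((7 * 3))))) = -31.66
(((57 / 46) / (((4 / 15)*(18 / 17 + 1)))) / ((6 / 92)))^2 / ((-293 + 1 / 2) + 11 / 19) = -17840259 / 4348456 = -4.10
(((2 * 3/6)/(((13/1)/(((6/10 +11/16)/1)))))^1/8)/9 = 103/74880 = 0.00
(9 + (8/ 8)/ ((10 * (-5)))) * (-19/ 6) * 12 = -8531/ 25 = -341.24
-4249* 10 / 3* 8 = -339920 / 3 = -113306.67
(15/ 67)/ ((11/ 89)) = 1335/ 737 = 1.81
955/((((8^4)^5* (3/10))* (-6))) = -4775/10376293541461622784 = -0.00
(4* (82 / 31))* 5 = 1640 / 31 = 52.90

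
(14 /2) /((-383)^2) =0.00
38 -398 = -360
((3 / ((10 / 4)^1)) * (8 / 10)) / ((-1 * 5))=-24 / 125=-0.19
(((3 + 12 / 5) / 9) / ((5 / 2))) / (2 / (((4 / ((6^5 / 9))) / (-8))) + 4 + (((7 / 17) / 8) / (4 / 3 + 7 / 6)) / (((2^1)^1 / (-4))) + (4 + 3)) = -68 / 976095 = -0.00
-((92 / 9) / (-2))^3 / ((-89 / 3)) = -97336 / 21627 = -4.50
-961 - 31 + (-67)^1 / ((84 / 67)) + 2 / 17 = -1492721 / 1428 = -1045.32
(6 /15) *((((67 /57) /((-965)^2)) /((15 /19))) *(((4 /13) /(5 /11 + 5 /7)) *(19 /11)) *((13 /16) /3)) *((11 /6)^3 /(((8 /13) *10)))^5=13820809553695158528386873 /174320954539399415070720000000000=0.00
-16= -16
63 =63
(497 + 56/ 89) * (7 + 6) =575757/ 89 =6469.18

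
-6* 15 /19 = -90 /19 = -4.74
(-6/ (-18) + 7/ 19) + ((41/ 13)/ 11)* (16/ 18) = 23392/ 24453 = 0.96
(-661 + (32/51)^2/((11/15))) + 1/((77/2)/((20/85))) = -44091451/66759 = -660.46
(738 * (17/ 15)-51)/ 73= 3927/ 365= 10.76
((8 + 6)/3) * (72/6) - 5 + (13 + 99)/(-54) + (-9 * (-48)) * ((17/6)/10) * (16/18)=21293/135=157.73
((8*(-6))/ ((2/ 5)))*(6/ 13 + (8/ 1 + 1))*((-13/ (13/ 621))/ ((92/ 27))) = 2690010/ 13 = 206923.85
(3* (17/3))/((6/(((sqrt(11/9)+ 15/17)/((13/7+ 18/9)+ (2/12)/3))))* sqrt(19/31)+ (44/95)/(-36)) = 3154095* (45+ 17* sqrt(11))/(-40579* sqrt(11) - 107415+ 7165755* sqrt(589)) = 1.84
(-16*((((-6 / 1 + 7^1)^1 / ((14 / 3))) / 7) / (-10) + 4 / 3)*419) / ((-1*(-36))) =-1638709 / 6615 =-247.73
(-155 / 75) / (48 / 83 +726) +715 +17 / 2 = 327234146 / 452295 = 723.50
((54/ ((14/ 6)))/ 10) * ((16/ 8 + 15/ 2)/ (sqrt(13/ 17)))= 1539 * sqrt(221)/ 910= 25.14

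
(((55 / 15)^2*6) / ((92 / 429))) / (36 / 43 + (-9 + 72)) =744029 / 126270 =5.89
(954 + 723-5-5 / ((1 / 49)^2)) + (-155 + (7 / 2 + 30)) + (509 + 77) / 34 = -10437.26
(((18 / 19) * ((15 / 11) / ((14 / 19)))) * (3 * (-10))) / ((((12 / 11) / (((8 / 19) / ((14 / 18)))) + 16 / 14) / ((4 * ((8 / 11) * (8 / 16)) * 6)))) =-2332800 / 16049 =-145.35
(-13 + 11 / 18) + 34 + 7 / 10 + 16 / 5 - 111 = -3847 / 45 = -85.49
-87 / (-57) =29 / 19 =1.53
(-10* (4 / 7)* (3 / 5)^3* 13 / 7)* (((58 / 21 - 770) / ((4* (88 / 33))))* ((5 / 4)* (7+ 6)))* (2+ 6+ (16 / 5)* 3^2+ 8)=147038112 / 1225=120031.11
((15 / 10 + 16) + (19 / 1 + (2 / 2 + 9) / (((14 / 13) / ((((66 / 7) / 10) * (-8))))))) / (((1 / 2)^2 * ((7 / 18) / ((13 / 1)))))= -1538316 / 343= -4484.89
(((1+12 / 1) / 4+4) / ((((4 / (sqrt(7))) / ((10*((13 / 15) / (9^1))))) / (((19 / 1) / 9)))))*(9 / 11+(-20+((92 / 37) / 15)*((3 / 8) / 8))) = -4471911041*sqrt(7) / 63296640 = -186.92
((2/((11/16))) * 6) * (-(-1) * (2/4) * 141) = 13536/11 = 1230.55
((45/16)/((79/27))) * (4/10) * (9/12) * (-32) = -729/79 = -9.23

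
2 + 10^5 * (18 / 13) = 1800026 / 13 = 138463.54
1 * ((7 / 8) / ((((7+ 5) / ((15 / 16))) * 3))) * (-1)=-35 / 1536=-0.02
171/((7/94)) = 16074/7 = 2296.29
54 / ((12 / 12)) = 54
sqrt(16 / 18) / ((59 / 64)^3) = 524288 *sqrt(2) / 616137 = 1.20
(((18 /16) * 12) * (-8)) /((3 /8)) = -288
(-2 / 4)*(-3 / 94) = 3 / 188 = 0.02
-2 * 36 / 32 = -9 / 4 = -2.25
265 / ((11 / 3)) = 795 / 11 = 72.27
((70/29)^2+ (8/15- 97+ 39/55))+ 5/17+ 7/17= -42096584/471801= -89.23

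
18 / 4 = 9 / 2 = 4.50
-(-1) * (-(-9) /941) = 9 /941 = 0.01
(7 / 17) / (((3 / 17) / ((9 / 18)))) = 7 / 6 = 1.17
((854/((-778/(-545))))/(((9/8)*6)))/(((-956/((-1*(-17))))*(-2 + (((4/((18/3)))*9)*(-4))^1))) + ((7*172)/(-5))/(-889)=13737848849/41443682670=0.33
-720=-720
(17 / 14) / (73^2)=17 / 74606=0.00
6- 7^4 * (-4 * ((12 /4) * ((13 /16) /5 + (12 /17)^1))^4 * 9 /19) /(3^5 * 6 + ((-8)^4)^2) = 1639310204299258492809 /272650864557322240000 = 6.01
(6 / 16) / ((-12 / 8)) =-1 / 4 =-0.25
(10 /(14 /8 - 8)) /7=-8 /35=-0.23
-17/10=-1.70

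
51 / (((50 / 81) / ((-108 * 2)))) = -17845.92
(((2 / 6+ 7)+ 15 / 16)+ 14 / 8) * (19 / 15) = 9139 / 720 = 12.69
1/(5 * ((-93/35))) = -0.08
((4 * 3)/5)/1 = 12/5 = 2.40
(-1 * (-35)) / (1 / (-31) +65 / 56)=60760 / 1959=31.02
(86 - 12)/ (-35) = -74/ 35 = -2.11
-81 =-81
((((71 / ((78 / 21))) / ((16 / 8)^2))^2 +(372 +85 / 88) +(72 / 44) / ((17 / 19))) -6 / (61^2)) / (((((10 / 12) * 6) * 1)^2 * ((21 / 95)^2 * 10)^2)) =389997745551883787 / 5854706458368768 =66.61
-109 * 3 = -327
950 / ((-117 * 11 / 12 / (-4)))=15200 / 429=35.43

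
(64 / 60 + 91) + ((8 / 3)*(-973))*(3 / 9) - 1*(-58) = -32167 / 45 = -714.82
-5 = -5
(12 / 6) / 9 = 2 / 9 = 0.22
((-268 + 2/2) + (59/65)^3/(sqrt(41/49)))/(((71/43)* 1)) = -11481/71 + 61819079* sqrt(41)/799433375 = -161.21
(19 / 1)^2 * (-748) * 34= -9180952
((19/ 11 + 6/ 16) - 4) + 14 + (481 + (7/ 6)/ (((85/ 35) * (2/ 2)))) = 2215199/ 4488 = 493.58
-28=-28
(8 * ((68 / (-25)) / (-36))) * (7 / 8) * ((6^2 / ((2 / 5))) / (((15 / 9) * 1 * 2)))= 357 / 25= 14.28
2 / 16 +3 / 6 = 5 / 8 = 0.62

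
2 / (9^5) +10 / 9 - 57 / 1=-3300181 / 59049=-55.89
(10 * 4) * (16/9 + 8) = 3520/9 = 391.11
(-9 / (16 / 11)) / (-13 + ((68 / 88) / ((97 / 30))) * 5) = 105633 / 201536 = 0.52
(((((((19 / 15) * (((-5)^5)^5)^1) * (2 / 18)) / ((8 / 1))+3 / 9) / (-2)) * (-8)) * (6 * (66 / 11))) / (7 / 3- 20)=2264976501464843606 / 53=42735405688015917.09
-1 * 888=-888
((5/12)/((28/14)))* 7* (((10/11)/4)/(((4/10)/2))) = 875/528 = 1.66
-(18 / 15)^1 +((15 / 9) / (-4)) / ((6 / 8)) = -79 / 45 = -1.76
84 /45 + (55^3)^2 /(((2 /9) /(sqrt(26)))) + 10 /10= 43 /15 + 249125765625 * sqrt(26) /2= 635148570133.18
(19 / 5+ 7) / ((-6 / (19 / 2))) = -171 / 10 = -17.10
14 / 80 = 7 / 40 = 0.18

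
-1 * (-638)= 638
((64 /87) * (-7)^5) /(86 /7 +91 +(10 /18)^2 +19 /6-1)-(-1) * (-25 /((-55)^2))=-4472860571 /38258627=-116.91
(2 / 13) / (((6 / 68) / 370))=25160 / 39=645.13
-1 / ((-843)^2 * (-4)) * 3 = 1 / 947532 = 0.00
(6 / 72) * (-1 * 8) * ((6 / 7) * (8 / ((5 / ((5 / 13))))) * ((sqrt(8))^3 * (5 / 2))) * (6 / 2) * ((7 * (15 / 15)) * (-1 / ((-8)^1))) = -480 * sqrt(2) / 13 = -52.22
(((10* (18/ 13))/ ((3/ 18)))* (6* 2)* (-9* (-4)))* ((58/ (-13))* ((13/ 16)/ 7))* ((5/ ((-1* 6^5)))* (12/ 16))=6525/ 728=8.96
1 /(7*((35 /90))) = 18 /49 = 0.37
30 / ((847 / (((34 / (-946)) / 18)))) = -85 / 1201893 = -0.00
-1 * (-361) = 361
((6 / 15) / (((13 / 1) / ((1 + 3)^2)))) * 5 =32 / 13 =2.46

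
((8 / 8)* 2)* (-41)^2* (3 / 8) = 5043 / 4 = 1260.75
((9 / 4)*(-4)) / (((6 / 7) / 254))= -2667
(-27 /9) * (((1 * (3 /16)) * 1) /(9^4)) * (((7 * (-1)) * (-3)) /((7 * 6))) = -1 /23328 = -0.00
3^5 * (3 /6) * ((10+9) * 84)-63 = 193851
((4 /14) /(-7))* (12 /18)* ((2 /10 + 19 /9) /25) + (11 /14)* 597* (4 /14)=22163209 /165375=134.02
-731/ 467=-1.57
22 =22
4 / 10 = 0.40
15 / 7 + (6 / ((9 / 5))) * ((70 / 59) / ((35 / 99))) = 5505 / 413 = 13.33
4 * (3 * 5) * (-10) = -600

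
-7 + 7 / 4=-21 / 4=-5.25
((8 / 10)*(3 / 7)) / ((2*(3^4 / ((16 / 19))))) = 32 / 17955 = 0.00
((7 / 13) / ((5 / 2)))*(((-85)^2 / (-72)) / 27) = -10115 / 12636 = -0.80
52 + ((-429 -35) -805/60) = -5105/12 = -425.42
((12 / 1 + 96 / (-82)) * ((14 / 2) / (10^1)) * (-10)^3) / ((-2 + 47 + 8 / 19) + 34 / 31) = -61020400 / 374453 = -162.96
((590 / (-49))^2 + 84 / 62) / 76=5445971 / 2828378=1.93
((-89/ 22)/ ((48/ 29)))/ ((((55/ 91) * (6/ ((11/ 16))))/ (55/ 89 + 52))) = -24.38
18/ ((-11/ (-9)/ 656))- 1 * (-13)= 106415/ 11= 9674.09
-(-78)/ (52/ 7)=21/ 2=10.50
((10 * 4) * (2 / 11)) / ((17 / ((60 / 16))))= 300 / 187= 1.60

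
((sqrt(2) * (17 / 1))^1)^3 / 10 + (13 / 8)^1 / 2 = 13 / 16 + 4913 * sqrt(2) / 5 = 1390.42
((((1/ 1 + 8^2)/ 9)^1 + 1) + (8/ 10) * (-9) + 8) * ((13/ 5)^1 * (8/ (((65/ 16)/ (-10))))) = -103936/ 225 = -461.94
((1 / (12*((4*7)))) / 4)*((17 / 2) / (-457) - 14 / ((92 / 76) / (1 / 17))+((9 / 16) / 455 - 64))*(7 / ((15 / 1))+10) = -13213340631629 / 26224961817600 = -0.50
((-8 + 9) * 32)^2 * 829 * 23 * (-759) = -14819177472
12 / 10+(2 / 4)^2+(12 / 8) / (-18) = 41 / 30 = 1.37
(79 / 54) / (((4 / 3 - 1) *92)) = 79 / 1656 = 0.05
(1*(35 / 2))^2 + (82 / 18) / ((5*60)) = 206729 / 675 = 306.27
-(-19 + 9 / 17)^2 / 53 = -98596 / 15317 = -6.44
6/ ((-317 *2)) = -3/ 317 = -0.01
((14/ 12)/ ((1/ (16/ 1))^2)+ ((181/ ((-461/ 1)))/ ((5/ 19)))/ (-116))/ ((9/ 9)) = 239582797/ 802140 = 298.68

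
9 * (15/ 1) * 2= 270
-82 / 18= -41 / 9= -4.56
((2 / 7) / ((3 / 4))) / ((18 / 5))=20 / 189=0.11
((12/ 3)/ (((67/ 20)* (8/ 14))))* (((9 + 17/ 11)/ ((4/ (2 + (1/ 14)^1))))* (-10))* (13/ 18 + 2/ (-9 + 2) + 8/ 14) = -115.02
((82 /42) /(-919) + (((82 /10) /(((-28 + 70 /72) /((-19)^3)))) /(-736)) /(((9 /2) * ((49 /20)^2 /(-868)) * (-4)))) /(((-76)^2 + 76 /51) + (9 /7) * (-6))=-8172645362807 /2075770950677690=-0.00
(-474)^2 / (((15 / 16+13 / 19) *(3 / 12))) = 273206016 / 493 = 554170.42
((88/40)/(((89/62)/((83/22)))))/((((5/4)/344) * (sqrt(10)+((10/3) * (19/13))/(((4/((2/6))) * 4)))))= -758594304/46923025+37370750976 * sqrt(10)/234615125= 487.54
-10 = -10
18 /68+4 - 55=-1725 /34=-50.74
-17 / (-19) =17 / 19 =0.89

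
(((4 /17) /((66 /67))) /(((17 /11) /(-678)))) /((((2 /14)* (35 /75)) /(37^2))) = -621881940 /289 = -2151840.62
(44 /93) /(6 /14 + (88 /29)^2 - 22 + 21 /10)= -2590280 /56190879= -0.05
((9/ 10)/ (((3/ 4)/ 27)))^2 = 26244/ 25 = 1049.76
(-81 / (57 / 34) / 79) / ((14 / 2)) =-918 / 10507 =-0.09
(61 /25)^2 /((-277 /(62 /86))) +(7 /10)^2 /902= -401595433 /26859305000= -0.01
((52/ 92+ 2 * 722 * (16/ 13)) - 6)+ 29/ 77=40800730/ 23023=1772.17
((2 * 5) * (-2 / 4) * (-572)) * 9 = 25740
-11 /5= -2.20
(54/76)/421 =27/15998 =0.00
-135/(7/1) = -135/7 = -19.29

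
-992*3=-2976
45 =45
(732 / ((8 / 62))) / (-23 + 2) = -1891 / 7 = -270.14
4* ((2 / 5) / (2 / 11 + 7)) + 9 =3643 / 395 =9.22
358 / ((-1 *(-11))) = 358 / 11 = 32.55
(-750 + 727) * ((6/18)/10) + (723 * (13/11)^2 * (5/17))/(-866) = -14824844/13360215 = -1.11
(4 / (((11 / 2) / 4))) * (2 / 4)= 16 / 11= 1.45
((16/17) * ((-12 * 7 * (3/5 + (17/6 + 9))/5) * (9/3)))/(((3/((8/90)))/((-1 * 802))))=268034816/19125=14014.89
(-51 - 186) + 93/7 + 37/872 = -1365293/6104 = -223.67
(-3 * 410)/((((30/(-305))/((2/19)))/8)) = 200080/19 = 10530.53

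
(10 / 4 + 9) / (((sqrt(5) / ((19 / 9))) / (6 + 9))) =162.86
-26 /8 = -13 /4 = -3.25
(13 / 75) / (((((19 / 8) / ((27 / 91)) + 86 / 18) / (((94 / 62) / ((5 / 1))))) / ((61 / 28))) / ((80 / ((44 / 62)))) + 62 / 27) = 596336 / 8490725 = 0.07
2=2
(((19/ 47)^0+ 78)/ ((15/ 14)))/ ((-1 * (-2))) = 553/ 15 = 36.87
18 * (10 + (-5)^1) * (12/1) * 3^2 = 9720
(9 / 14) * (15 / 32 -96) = -27513 / 448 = -61.41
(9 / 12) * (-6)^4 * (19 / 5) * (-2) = -36936 / 5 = -7387.20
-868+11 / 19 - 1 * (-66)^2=-99245 / 19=-5223.42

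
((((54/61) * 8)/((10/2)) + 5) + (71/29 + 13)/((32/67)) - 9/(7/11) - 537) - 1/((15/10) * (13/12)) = -412908737/804895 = -513.00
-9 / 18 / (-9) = 1 / 18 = 0.06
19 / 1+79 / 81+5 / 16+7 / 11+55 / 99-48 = -378073 / 14256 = -26.52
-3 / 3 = -1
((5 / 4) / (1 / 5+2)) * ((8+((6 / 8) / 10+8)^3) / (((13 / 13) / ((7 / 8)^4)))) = 82138851067 / 461373440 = 178.03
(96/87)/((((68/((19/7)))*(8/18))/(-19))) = -1.88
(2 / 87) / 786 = 1 / 34191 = 0.00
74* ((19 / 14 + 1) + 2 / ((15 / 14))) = 32819 / 105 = 312.56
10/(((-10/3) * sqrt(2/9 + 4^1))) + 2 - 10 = -8 - 9 * sqrt(38)/38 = -9.46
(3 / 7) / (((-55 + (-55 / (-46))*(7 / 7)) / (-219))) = 3358 / 1925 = 1.74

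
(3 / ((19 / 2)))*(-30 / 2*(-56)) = 5040 / 19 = 265.26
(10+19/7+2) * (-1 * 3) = -309/7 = -44.14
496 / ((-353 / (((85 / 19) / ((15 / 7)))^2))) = -7023856 / 1146897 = -6.12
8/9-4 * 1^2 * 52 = -1864/9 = -207.11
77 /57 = 1.35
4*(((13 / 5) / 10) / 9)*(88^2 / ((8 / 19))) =478192 / 225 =2125.30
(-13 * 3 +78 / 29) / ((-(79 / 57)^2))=3421197 / 180989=18.90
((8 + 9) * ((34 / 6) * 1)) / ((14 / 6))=289 / 7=41.29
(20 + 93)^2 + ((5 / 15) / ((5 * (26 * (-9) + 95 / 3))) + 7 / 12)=465068213 / 36420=12769.58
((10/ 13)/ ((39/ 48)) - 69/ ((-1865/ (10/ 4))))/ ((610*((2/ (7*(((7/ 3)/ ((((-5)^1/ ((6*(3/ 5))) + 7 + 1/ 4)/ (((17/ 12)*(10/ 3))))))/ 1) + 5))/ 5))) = 1506086395/ 19472381448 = 0.08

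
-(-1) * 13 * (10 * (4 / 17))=520 / 17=30.59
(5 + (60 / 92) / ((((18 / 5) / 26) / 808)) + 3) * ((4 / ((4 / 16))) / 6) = 2105216 / 207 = 10170.13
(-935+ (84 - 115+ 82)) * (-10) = 8840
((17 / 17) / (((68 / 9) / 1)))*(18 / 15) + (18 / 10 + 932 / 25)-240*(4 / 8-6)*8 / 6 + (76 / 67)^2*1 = 6870175217 / 3815650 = 1800.53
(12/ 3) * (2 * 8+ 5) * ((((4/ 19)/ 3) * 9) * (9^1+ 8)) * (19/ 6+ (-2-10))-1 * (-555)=-7411.74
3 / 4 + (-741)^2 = 2196327 / 4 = 549081.75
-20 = -20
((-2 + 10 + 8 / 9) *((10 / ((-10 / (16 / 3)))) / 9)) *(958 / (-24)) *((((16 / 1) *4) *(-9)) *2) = -19619840 / 81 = -242220.25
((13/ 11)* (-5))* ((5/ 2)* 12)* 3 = -5850/ 11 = -531.82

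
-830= -830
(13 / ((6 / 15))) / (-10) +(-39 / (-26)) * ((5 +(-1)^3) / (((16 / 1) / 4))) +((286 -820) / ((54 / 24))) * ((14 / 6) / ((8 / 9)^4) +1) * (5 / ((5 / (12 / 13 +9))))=-74274583 / 6656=-11159.04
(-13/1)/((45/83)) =-1079/45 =-23.98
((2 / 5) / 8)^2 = 1 / 400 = 0.00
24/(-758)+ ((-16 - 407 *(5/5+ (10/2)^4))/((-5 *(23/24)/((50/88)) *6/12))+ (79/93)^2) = 50113799463883/829326663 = 60427.09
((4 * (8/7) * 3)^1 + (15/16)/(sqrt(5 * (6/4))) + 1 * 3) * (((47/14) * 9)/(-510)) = -16497/16660 - 141 * sqrt(30)/38080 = -1.01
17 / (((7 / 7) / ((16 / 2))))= 136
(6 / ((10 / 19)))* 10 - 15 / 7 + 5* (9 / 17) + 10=14816 / 119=124.50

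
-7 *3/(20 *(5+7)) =-7/80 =-0.09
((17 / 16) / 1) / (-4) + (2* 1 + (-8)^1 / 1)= -401 / 64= -6.27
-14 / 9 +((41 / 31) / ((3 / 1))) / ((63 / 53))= -6941 / 5859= -1.18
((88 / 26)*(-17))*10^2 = -74800 / 13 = -5753.85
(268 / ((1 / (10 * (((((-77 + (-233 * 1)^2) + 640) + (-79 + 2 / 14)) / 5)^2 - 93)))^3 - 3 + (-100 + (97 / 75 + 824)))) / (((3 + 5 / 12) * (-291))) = -681111132854920113274701779447793129600 / 1825124062853476923639468717099344533719181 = -0.00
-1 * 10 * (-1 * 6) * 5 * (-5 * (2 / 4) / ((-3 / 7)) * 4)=7000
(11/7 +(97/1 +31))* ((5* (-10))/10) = -4535/7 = -647.86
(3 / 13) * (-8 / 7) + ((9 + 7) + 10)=2342 / 91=25.74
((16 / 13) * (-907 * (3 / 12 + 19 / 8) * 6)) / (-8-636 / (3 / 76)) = 1.09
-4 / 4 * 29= -29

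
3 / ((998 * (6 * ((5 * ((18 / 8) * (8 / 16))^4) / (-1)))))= -1024 / 16369695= -0.00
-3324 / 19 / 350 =-1662 / 3325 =-0.50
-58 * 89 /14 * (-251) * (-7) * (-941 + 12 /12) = 608961140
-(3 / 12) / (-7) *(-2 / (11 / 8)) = -4 / 77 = -0.05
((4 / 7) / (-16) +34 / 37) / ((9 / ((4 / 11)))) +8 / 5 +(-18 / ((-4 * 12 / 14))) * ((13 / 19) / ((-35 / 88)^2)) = 98830979 / 4059825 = 24.34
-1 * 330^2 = -108900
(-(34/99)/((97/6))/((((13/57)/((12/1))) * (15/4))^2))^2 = 355430481002496/20322740205625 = 17.49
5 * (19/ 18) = 95/ 18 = 5.28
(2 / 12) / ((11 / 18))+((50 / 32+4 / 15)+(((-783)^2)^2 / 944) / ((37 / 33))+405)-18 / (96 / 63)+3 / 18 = 2046658652920577 / 5763120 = 355130320.54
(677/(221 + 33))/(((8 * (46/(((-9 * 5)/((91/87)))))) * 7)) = -2650455/59541664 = -0.04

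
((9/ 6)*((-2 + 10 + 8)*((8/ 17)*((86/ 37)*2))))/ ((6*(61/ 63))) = 346752/ 38369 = 9.04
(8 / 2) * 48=192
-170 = -170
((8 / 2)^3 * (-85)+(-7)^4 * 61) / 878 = 141021 / 878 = 160.62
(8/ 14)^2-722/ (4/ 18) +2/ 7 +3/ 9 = -477464/ 147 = -3248.05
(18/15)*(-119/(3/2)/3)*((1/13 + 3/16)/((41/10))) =-6545/3198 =-2.05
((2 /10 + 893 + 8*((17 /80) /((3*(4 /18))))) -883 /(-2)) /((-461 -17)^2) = 5349 /913936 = 0.01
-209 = -209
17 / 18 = 0.94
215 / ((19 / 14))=3010 / 19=158.42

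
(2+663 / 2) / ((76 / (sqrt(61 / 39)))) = 667 * sqrt(2379) / 5928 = 5.49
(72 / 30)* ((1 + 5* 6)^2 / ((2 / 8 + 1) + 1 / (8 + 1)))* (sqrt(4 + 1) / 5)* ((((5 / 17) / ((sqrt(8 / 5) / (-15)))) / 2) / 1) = -778410* sqrt(2) / 833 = -1321.53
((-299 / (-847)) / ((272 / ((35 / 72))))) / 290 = 299 / 137440512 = 0.00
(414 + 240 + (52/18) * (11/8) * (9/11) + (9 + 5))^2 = 7209225/16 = 450576.56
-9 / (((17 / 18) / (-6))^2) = -363.24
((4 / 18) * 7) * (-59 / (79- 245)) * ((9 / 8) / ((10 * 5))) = 413 / 33200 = 0.01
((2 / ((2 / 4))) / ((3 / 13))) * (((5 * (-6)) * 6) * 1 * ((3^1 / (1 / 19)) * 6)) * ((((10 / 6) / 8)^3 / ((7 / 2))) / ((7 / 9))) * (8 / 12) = -463125 / 196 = -2362.88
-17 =-17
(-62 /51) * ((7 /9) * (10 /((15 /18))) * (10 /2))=-56.73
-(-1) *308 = 308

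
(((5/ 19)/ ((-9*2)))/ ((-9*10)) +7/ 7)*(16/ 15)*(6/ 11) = 49256/ 84645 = 0.58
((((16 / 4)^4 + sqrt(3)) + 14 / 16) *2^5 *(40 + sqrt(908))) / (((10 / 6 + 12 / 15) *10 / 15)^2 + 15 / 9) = 132783.98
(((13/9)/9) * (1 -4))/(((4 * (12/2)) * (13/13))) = -0.02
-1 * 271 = -271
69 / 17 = 4.06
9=9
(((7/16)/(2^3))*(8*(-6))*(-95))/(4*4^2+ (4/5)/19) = 63175/16224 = 3.89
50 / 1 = 50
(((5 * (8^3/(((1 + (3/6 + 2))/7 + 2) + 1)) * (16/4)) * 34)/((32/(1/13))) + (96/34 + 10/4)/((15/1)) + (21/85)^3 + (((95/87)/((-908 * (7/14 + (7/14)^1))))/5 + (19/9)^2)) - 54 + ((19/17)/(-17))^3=189.95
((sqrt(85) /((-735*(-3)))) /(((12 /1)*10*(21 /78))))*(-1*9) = -0.00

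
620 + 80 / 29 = 18060 / 29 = 622.76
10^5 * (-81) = -8100000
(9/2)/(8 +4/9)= 81/152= 0.53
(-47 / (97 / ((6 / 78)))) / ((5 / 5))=-47 / 1261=-0.04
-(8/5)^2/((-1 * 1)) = 2.56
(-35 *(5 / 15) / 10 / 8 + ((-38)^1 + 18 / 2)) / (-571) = 1399 / 27408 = 0.05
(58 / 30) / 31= 0.06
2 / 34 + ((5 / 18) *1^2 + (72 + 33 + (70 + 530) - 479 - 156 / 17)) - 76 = 43195 / 306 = 141.16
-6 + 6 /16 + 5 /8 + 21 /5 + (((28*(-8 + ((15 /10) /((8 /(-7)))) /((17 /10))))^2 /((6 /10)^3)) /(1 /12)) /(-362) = -43590766873 /4707810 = -9259.25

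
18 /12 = 3 /2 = 1.50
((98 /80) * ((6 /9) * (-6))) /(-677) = 49 /6770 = 0.01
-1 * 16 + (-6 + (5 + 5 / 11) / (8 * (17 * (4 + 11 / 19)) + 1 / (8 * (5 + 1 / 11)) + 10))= -86861134 / 3949781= -21.99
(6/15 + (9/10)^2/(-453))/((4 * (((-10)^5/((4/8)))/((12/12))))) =-6013/12080000000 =-0.00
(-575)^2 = 330625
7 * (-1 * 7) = -49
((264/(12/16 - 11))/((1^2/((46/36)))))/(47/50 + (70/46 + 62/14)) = -32586400/6822441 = -4.78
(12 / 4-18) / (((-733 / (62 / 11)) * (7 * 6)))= 155 / 56441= 0.00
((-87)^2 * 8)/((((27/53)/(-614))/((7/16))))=-95787377/3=-31929125.67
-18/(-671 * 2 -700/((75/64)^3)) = 0.01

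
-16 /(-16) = 1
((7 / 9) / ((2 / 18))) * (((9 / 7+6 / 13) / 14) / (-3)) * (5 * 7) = -265 / 26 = -10.19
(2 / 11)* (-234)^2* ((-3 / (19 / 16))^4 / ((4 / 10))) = 1453338132480 / 1433531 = 1013817.02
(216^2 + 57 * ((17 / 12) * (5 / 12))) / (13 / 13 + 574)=2241103 / 27600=81.20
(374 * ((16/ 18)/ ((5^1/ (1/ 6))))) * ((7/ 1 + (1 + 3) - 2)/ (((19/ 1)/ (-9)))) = -4488/ 95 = -47.24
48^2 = 2304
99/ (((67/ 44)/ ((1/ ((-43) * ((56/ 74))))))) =-40293/ 20167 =-2.00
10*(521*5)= 26050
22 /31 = 0.71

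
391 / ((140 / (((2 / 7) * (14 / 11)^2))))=782 / 605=1.29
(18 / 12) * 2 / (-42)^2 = 1 / 588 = 0.00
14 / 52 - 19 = -487 / 26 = -18.73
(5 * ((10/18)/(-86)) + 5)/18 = 3845/13932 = 0.28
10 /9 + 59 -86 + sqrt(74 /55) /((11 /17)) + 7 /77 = -2554 /99 + 17*sqrt(4070) /605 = -24.01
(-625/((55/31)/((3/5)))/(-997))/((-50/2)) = -93/10967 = -0.01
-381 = -381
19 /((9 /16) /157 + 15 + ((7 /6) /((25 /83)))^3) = 0.26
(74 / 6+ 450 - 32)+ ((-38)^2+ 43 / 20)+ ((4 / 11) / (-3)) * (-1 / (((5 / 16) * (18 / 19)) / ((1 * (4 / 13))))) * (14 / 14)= 144911771 / 77220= 1876.61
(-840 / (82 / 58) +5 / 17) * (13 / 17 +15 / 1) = -9361.91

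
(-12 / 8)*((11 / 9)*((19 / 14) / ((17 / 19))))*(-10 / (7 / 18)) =59565 / 833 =71.51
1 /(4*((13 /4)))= 1 /13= 0.08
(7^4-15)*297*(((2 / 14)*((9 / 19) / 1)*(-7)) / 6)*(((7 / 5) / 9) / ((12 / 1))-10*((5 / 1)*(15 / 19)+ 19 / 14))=149947426761 / 50540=2966905.95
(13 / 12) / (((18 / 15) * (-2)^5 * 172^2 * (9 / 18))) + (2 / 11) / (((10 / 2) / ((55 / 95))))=68155361 / 3237672960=0.02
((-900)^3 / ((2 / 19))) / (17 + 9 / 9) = -384750000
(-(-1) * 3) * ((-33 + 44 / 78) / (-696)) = 1265 / 9048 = 0.14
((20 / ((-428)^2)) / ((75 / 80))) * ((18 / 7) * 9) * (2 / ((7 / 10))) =4320 / 561001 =0.01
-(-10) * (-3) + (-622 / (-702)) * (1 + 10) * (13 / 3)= 12.23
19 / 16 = 1.19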